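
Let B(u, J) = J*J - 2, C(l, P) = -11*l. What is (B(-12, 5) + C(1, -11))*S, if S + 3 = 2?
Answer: -12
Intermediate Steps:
S = -1 (S = -3 + 2 = -1)
B(u, J) = -2 + J² (B(u, J) = J² - 2 = -2 + J²)
(B(-12, 5) + C(1, -11))*S = ((-2 + 5²) - 11*1)*(-1) = ((-2 + 25) - 11)*(-1) = (23 - 11)*(-1) = 12*(-1) = -12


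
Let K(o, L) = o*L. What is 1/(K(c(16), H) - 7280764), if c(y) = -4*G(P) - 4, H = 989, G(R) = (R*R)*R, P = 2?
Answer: -1/7316368 ≈ -1.3668e-7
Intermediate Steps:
G(R) = R³ (G(R) = R²*R = R³)
c(y) = -36 (c(y) = -4*2³ - 4 = -4*8 - 4 = -32 - 4 = -36)
K(o, L) = L*o
1/(K(c(16), H) - 7280764) = 1/(989*(-36) - 7280764) = 1/(-35604 - 7280764) = 1/(-7316368) = -1/7316368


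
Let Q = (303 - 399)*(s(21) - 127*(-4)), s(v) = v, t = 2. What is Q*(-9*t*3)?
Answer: 2742336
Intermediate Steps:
Q = -50784 (Q = (303 - 399)*(21 - 127*(-4)) = -96*(21 + 508) = -96*529 = -50784)
Q*(-9*t*3) = -50784*(-9*2)*3 = -(-914112)*3 = -50784*(-54) = 2742336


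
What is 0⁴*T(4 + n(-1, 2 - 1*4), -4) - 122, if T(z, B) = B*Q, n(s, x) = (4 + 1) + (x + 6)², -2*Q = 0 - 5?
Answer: -122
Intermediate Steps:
Q = 5/2 (Q = -(0 - 5)/2 = -½*(-5) = 5/2 ≈ 2.5000)
n(s, x) = 5 + (6 + x)²
T(z, B) = 5*B/2 (T(z, B) = B*(5/2) = 5*B/2)
0⁴*T(4 + n(-1, 2 - 1*4), -4) - 122 = 0⁴*((5/2)*(-4)) - 122 = 0*(-10) - 122 = 0 - 122 = -122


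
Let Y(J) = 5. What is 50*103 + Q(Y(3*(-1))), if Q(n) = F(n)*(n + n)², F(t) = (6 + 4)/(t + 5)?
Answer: 5250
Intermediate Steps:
F(t) = 10/(5 + t)
Q(n) = 40*n²/(5 + n) (Q(n) = (10/(5 + n))*(n + n)² = (10/(5 + n))*(2*n)² = (10/(5 + n))*(4*n²) = 40*n²/(5 + n))
50*103 + Q(Y(3*(-1))) = 50*103 + 40*5²/(5 + 5) = 5150 + 40*25/10 = 5150 + 40*25*(⅒) = 5150 + 100 = 5250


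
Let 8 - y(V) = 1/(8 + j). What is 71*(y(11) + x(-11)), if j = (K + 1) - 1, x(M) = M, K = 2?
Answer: -2201/10 ≈ -220.10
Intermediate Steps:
j = 2 (j = (2 + 1) - 1 = 3 - 1 = 2)
y(V) = 79/10 (y(V) = 8 - 1/(8 + 2) = 8 - 1/10 = 8 - 1*⅒ = 8 - ⅒ = 79/10)
71*(y(11) + x(-11)) = 71*(79/10 - 11) = 71*(-31/10) = -2201/10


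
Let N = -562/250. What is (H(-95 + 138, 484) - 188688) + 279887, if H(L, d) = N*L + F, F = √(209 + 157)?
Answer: 11387792/125 + √366 ≈ 91122.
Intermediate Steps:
F = √366 ≈ 19.131
N = -281/125 (N = -562*1/250 = -281/125 ≈ -2.2480)
H(L, d) = √366 - 281*L/125 (H(L, d) = -281*L/125 + √366 = √366 - 281*L/125)
(H(-95 + 138, 484) - 188688) + 279887 = ((√366 - 281*(-95 + 138)/125) - 188688) + 279887 = ((√366 - 281/125*43) - 188688) + 279887 = ((√366 - 12083/125) - 188688) + 279887 = ((-12083/125 + √366) - 188688) + 279887 = (-23598083/125 + √366) + 279887 = 11387792/125 + √366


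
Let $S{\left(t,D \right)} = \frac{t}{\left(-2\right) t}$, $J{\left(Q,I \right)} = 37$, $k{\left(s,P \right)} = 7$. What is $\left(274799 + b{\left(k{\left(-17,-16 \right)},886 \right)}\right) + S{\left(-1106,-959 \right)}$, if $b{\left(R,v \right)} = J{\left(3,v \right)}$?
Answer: $\frac{549671}{2} \approx 2.7484 \cdot 10^{5}$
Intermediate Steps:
$b{\left(R,v \right)} = 37$
$S{\left(t,D \right)} = - \frac{1}{2}$ ($S{\left(t,D \right)} = t \left(- \frac{1}{2 t}\right) = - \frac{1}{2}$)
$\left(274799 + b{\left(k{\left(-17,-16 \right)},886 \right)}\right) + S{\left(-1106,-959 \right)} = \left(274799 + 37\right) - \frac{1}{2} = 274836 - \frac{1}{2} = \frac{549671}{2}$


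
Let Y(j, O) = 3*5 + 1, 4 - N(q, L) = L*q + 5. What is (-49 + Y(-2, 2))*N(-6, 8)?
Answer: -1551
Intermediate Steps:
N(q, L) = -1 - L*q (N(q, L) = 4 - (L*q + 5) = 4 - (5 + L*q) = 4 + (-5 - L*q) = -1 - L*q)
Y(j, O) = 16 (Y(j, O) = 15 + 1 = 16)
(-49 + Y(-2, 2))*N(-6, 8) = (-49 + 16)*(-1 - 1*8*(-6)) = -33*(-1 + 48) = -33*47 = -1551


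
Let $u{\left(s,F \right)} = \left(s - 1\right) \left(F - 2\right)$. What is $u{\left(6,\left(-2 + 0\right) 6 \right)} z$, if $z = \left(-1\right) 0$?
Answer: $0$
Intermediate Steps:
$z = 0$
$u{\left(s,F \right)} = \left(-1 + s\right) \left(-2 + F\right)$
$u{\left(6,\left(-2 + 0\right) 6 \right)} z = \left(2 - \left(-2 + 0\right) 6 - 12 + \left(-2 + 0\right) 6 \cdot 6\right) 0 = \left(2 - \left(-2\right) 6 - 12 + \left(-2\right) 6 \cdot 6\right) 0 = \left(2 - -12 - 12 - 72\right) 0 = \left(2 + 12 - 12 - 72\right) 0 = \left(-70\right) 0 = 0$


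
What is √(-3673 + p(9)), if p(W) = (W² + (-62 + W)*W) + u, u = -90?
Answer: I*√4159 ≈ 64.49*I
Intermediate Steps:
p(W) = -90 + W² + W*(-62 + W) (p(W) = (W² + (-62 + W)*W) - 90 = (W² + W*(-62 + W)) - 90 = -90 + W² + W*(-62 + W))
√(-3673 + p(9)) = √(-3673 + (-90 - 62*9 + 2*9²)) = √(-3673 + (-90 - 558 + 2*81)) = √(-3673 + (-90 - 558 + 162)) = √(-3673 - 486) = √(-4159) = I*√4159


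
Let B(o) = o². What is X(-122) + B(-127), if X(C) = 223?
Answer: 16352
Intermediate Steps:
X(-122) + B(-127) = 223 + (-127)² = 223 + 16129 = 16352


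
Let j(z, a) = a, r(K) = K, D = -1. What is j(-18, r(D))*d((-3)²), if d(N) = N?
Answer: -9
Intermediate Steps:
j(-18, r(D))*d((-3)²) = -1*(-3)² = -1*9 = -9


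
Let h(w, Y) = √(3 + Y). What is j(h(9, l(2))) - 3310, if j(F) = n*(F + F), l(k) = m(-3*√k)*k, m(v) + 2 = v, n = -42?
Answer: -3310 - 84*I*√(1 + 6*√2) ≈ -3310.0 - 258.7*I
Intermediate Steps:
m(v) = -2 + v
l(k) = k*(-2 - 3*√k) (l(k) = (-2 - 3*√k)*k = k*(-2 - 3*√k))
j(F) = -84*F (j(F) = -42*(F + F) = -84*F)
j(h(9, l(2))) - 3310 = -84*√(3 - 1*2*(2 + 3*√2)) - 3310 = -84*√(3 + (-4 - 6*√2)) - 3310 = -84*√(-1 - 6*√2) - 3310 = -3310 - 84*√(-1 - 6*√2)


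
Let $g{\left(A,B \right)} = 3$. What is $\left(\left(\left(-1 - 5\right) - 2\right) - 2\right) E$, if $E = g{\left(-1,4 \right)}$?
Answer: $-30$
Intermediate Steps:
$E = 3$
$\left(\left(\left(-1 - 5\right) - 2\right) - 2\right) E = \left(\left(\left(-1 - 5\right) - 2\right) - 2\right) 3 = \left(\left(-6 - 2\right) - 2\right) 3 = \left(-8 - 2\right) 3 = \left(-10\right) 3 = -30$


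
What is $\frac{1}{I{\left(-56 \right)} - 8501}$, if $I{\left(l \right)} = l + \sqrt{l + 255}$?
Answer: $- \frac{43}{367950} - \frac{\sqrt{199}}{73222050} \approx -0.00011706$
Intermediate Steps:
$I{\left(l \right)} = l + \sqrt{255 + l}$
$\frac{1}{I{\left(-56 \right)} - 8501} = \frac{1}{\left(-56 + \sqrt{255 - 56}\right) - 8501} = \frac{1}{\left(-56 + \sqrt{199}\right) - 8501} = \frac{1}{-8557 + \sqrt{199}}$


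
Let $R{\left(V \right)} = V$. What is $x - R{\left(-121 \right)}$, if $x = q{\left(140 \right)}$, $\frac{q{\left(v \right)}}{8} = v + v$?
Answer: $2361$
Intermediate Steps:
$q{\left(v \right)} = 16 v$ ($q{\left(v \right)} = 8 \left(v + v\right) = 8 \cdot 2 v = 16 v$)
$x = 2240$ ($x = 16 \cdot 140 = 2240$)
$x - R{\left(-121 \right)} = 2240 - -121 = 2240 + 121 = 2361$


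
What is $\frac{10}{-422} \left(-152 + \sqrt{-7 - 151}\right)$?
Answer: $\frac{760}{211} - \frac{5 i \sqrt{158}}{211} \approx 3.6019 - 0.29786 i$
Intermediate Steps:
$\frac{10}{-422} \left(-152 + \sqrt{-7 - 151}\right) = 10 \left(- \frac{1}{422}\right) \left(-152 + \sqrt{-158}\right) = - \frac{5 \left(-152 + i \sqrt{158}\right)}{211} = \frac{760}{211} - \frac{5 i \sqrt{158}}{211}$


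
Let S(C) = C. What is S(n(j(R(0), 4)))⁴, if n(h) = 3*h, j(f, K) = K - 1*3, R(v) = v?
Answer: 81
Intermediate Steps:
j(f, K) = -3 + K (j(f, K) = K - 3 = -3 + K)
S(n(j(R(0), 4)))⁴ = (3*(-3 + 4))⁴ = (3*1)⁴ = 3⁴ = 81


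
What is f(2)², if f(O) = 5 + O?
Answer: 49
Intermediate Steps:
f(2)² = (5 + 2)² = 7² = 49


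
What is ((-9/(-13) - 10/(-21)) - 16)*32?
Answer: -129568/273 ≈ -474.61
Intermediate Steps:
((-9/(-13) - 10/(-21)) - 16)*32 = ((-9*(-1/13) - 10*(-1/21)) - 16)*32 = ((9/13 + 10/21) - 16)*32 = (319/273 - 16)*32 = -4049/273*32 = -129568/273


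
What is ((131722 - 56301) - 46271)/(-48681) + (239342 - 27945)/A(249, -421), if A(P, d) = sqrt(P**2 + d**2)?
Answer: -29150/48681 + 211397*sqrt(239242)/239242 ≈ 431.60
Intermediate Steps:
((131722 - 56301) - 46271)/(-48681) + (239342 - 27945)/A(249, -421) = ((131722 - 56301) - 46271)/(-48681) + (239342 - 27945)/(sqrt(249**2 + (-421)**2)) = (75421 - 46271)*(-1/48681) + 211397/(sqrt(62001 + 177241)) = 29150*(-1/48681) + 211397/(sqrt(239242)) = -29150/48681 + 211397*(sqrt(239242)/239242) = -29150/48681 + 211397*sqrt(239242)/239242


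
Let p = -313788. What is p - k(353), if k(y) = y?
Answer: -314141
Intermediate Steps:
p - k(353) = -313788 - 1*353 = -313788 - 353 = -314141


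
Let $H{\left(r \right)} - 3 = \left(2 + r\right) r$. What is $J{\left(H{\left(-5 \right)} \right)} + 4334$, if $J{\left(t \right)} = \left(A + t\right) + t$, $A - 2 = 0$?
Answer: $4372$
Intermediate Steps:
$A = 2$ ($A = 2 + 0 = 2$)
$H{\left(r \right)} = 3 + r \left(2 + r\right)$ ($H{\left(r \right)} = 3 + \left(2 + r\right) r = 3 + r \left(2 + r\right)$)
$J{\left(t \right)} = 2 + 2 t$ ($J{\left(t \right)} = \left(2 + t\right) + t = 2 + 2 t$)
$J{\left(H{\left(-5 \right)} \right)} + 4334 = \left(2 + 2 \left(3 + \left(-5\right)^{2} + 2 \left(-5\right)\right)\right) + 4334 = \left(2 + 2 \left(3 + 25 - 10\right)\right) + 4334 = \left(2 + 2 \cdot 18\right) + 4334 = \left(2 + 36\right) + 4334 = 38 + 4334 = 4372$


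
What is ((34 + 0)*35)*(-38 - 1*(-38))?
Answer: 0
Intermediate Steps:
((34 + 0)*35)*(-38 - 1*(-38)) = (34*35)*(-38 + 38) = 1190*0 = 0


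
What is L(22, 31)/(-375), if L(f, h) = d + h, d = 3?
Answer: -34/375 ≈ -0.090667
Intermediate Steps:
L(f, h) = 3 + h
L(22, 31)/(-375) = (3 + 31)/(-375) = 34*(-1/375) = -34/375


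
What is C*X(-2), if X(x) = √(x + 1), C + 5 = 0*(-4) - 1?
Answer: -6*I ≈ -6.0*I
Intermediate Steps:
C = -6 (C = -5 + (0*(-4) - 1) = -5 + (0 - 1) = -5 - 1 = -6)
X(x) = √(1 + x)
C*X(-2) = -6*√(1 - 2) = -6*I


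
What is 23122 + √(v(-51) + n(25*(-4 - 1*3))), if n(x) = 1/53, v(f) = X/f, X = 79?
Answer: 23122 + 2*I*√2794902/2703 ≈ 23122.0 + 1.237*I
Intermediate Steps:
v(f) = 79/f
n(x) = 1/53
23122 + √(v(-51) + n(25*(-4 - 1*3))) = 23122 + √(79/(-51) + 1/53) = 23122 + √(79*(-1/51) + 1/53) = 23122 + √(-79/51 + 1/53) = 23122 + √(-4136/2703) = 23122 + 2*I*√2794902/2703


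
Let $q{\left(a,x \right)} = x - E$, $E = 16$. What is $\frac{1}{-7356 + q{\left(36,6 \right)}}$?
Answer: $- \frac{1}{7366} \approx -0.00013576$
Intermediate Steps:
$q{\left(a,x \right)} = -16 + x$ ($q{\left(a,x \right)} = x - 16 = -16 + x$)
$\frac{1}{-7356 + q{\left(36,6 \right)}} = \frac{1}{-7356 + \left(-16 + 6\right)} = \frac{1}{-7356 - 10} = \frac{1}{-7366} = - \frac{1}{7366}$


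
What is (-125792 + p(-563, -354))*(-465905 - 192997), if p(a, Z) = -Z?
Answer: 82651349076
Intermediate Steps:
(-125792 + p(-563, -354))*(-465905 - 192997) = (-125792 - 1*(-354))*(-465905 - 192997) = (-125792 + 354)*(-658902) = -125438*(-658902) = 82651349076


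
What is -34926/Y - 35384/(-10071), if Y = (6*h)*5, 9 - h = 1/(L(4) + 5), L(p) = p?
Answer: -513456019/4028400 ≈ -127.46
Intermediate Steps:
h = 80/9 (h = 9 - 1/(4 + 5) = 9 - 1/9 = 80/9 ≈ 8.8889)
Y = 800/3 (Y = (6*(80/9))*5 = (160/3)*5 = 800/3 ≈ 266.67)
-34926/Y - 35384/(-10071) = -34926/800/3 - 35384/(-10071) = -34926*3/800 - 35384*(-1/10071) = -52389/400 + 35384/10071 = -513456019/4028400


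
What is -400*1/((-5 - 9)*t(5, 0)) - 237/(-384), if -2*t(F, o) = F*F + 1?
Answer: -18411/11648 ≈ -1.5806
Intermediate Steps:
t(F, o) = -½ - F²/2 (t(F, o) = -(F*F + 1)/2 = -(F² + 1)/2 = -(1 + F²)/2 = -½ - F²/2)
-400*1/((-5 - 9)*t(5, 0)) - 237/(-384) = -400*1/((-5 - 9)*(-½ - ½*5²)) - 237/(-384) = -400*(-1/(14*(-½ - ½*25))) - 237*(-1/384) = -400*(-1/(14*(-½ - 25/2))) + 79/128 = -400/((-14*(-13))) + 79/128 = -400/182 + 79/128 = -400*1/182 + 79/128 = -200/91 + 79/128 = -18411/11648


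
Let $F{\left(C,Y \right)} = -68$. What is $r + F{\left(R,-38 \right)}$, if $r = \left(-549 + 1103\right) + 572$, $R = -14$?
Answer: $1058$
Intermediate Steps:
$r = 1126$ ($r = 554 + 572 = 1126$)
$r + F{\left(R,-38 \right)} = 1126 - 68 = 1058$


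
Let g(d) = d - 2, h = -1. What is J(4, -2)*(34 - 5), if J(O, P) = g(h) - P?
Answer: -29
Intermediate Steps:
g(d) = -2 + d
J(O, P) = -3 - P (J(O, P) = (-2 - 1) - P = -3 - P)
J(4, -2)*(34 - 5) = (-3 - 1*(-2))*(34 - 5) = (-3 + 2)*29 = -1*29 = -29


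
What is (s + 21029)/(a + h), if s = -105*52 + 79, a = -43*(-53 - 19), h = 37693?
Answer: 15648/40789 ≈ 0.38363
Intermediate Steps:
a = 3096 (a = -43*(-72) = 3096)
s = -5381 (s = -5460 + 79 = -5381)
(s + 21029)/(a + h) = (-5381 + 21029)/(3096 + 37693) = 15648/40789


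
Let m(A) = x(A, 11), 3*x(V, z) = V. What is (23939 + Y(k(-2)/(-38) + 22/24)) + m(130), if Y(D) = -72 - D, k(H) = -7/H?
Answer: 1362842/57 ≈ 23910.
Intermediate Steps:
x(V, z) = V/3
m(A) = A/3
(23939 + Y(k(-2)/(-38) + 22/24)) + m(130) = (23939 + (-72 - (-7/(-2)/(-38) + 22/24))) + (1/3)*130 = (23939 + (-72 - (-7*(-1/2)*(-1/38) + 22*(1/24)))) + 130/3 = (23939 + (-72 - ((7/2)*(-1/38) + 11/12))) + 130/3 = (23939 + (-72 - (-7/76 + 11/12))) + 130/3 = (23939 + (-72 - 1*47/57)) + 130/3 = (23939 + (-72 - 47/57)) + 130/3 = (23939 - 4151/57) + 130/3 = 1360372/57 + 130/3 = 1362842/57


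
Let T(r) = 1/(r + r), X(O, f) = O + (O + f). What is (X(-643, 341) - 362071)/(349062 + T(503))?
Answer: -365194096/351156373 ≈ -1.0400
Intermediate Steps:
X(O, f) = f + 2*O
T(r) = 1/(2*r)
(X(-643, 341) - 362071)/(349062 + T(503)) = ((341 + 2*(-643)) - 362071)/(349062 + (½)/503) = ((341 - 1286) - 362071)/(349062 + (½)*(1/503)) = (-945 - 362071)/(349062 + 1/1006) = -363016/351156373/1006 = -363016*1006/351156373 = -365194096/351156373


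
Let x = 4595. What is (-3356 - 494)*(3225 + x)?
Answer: -30107000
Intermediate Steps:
(-3356 - 494)*(3225 + x) = (-3356 - 494)*(3225 + 4595) = -3850*7820 = -30107000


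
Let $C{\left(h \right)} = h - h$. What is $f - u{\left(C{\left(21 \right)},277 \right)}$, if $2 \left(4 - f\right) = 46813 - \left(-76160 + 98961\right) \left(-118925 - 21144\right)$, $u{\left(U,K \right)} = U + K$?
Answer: $-1596880314$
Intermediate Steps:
$C{\left(h \right)} = 0$
$u{\left(U,K \right)} = K + U$
$f = -1596880037$ ($f = 4 - \frac{46813 - \left(-76160 + 98961\right) \left(-118925 - 21144\right)}{2} = 4 - \frac{46813 - 22801 \left(-140069\right)}{2} = 4 - \frac{46813 - -3193713269}{2} = 4 - \frac{46813 + 3193713269}{2} = 4 - 1596880041 = -1596880037$)
$f - u{\left(C{\left(21 \right)},277 \right)} = -1596880037 - \left(277 + 0\right) = -1596880037 - 277 = -1596880314$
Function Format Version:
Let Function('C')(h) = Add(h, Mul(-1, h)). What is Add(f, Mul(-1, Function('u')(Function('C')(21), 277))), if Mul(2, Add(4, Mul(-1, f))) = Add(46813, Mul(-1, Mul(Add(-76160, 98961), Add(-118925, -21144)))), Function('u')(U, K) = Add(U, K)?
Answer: -1596880314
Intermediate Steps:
Function('C')(h) = 0
Function('u')(U, K) = Add(K, U)
f = -1596880037 (f = Add(4, Mul(Rational(-1, 2), Add(46813, Mul(-1, Mul(Add(-76160, 98961), Add(-118925, -21144)))))) = Add(4, Mul(Rational(-1, 2), Add(46813, Mul(-1, Mul(22801, -140069))))) = Add(4, Mul(Rational(-1, 2), Add(46813, Mul(-1, -3193713269)))) = Add(4, Mul(Rational(-1, 2), Add(46813, 3193713269))) = Add(4, Mul(Rational(-1, 2), 3193760082)) = Add(4, -1596880041) = -1596880037)
Add(f, Mul(-1, Function('u')(Function('C')(21), 277))) = Add(-1596880037, Mul(-1, Add(277, 0))) = Add(-1596880037, Mul(-1, 277)) = Add(-1596880037, -277) = -1596880314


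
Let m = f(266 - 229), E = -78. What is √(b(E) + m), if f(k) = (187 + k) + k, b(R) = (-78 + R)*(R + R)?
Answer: 3*√2733 ≈ 156.83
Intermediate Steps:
b(R) = 2*R*(-78 + R) (b(R) = (-78 + R)*(2*R) = 2*R*(-78 + R))
f(k) = 187 + 2*k
m = 261 (m = 187 + 2*(266 - 229) = 187 + 2*37 = 187 + 74 = 261)
√(b(E) + m) = √(2*(-78)*(-78 - 78) + 261) = √(2*(-78)*(-156) + 261) = √(24336 + 261) = √24597 = 3*√2733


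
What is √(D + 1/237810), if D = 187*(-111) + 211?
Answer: I*√1161950185232790/237810 ≈ 143.34*I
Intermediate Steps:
D = -20546 (D = -20757 + 211 = -20546)
√(D + 1/237810) = √(-20546 + 1/237810) = √(-4886044259/237810) = I*√1161950185232790/237810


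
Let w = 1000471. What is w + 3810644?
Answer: 4811115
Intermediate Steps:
w + 3810644 = 1000471 + 3810644 = 4811115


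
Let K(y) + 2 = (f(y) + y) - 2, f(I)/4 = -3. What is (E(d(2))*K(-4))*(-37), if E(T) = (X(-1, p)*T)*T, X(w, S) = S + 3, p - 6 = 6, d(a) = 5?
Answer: 277500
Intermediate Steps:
f(I) = -12 (f(I) = 4*(-3) = -12)
p = 12 (p = 6 + 6 = 12)
X(w, S) = 3 + S
K(y) = -16 + y (K(y) = -2 + ((-12 + y) - 2) = -2 + (-14 + y) = -16 + y)
E(T) = 15*T² (E(T) = ((3 + 12)*T)*T = (15*T)*T = 15*T²)
(E(d(2))*K(-4))*(-37) = ((15*5²)*(-16 - 4))*(-37) = ((15*25)*(-20))*(-37) = (375*(-20))*(-37) = -7500*(-37) = 277500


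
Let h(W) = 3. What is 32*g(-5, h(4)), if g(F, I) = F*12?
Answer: -1920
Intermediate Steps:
g(F, I) = 12*F
32*g(-5, h(4)) = 32*(12*(-5)) = 32*(-60) = -1920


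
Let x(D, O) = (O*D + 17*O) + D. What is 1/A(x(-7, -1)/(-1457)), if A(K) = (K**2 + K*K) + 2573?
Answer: 2122849/5462091055 ≈ 0.00038865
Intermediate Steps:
x(D, O) = D + 17*O + D*O (x(D, O) = (D*O + 17*O) + D = (17*O + D*O) + D = D + 17*O + D*O)
A(K) = 2573 + 2*K**2 (A(K) = (K**2 + K**2) + 2573 = 2*K**2 + 2573 = 2573 + 2*K**2)
1/A(x(-7, -1)/(-1457)) = 1/(2573 + 2*((-7 + 17*(-1) - 7*(-1))/(-1457))**2) = 1/(2573 + 2*((-7 - 17 + 7)*(-1/1457))**2) = 1/(2573 + 2*(-17*(-1/1457))**2) = 1/(2573 + 2*(17/1457)**2) = 1/(2573 + 2*(289/2122849)) = 1/(2573 + 578/2122849) = 1/(5462091055/2122849) = 2122849/5462091055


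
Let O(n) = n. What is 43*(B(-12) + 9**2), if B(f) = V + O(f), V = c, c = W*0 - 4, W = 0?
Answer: 2795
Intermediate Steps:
c = -4 (c = 0*0 - 4 = 0 - 4 = -4)
V = -4
B(f) = -4 + f
43*(B(-12) + 9**2) = 43*((-4 - 12) + 9**2) = 43*(-16 + 81) = 43*65 = 2795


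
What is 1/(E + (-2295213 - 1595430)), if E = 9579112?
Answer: 1/5688469 ≈ 1.7579e-7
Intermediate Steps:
1/(E + (-2295213 - 1595430)) = 1/(9579112 + (-2295213 - 1595430)) = 1/(9579112 - 3890643) = 1/5688469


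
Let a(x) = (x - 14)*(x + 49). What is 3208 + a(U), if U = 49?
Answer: 6638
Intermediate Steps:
a(x) = (-14 + x)*(49 + x)
3208 + a(U) = 3208 + (-686 + 49² + 35*49) = 3208 + (-686 + 2401 + 1715) = 3208 + 3430 = 6638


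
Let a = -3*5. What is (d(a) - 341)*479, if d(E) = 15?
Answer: -156154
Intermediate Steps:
a = -15
(d(a) - 341)*479 = (15 - 341)*479 = -326*479 = -156154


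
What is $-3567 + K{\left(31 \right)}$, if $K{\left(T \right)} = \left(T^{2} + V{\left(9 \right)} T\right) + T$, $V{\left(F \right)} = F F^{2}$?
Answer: $20024$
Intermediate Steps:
$V{\left(F \right)} = F^{3}$
$K{\left(T \right)} = T^{2} + 730 T$ ($K{\left(T \right)} = \left(T^{2} + 9^{3} T\right) + T = \left(T^{2} + 729 T\right) + T = T^{2} + 730 T$)
$-3567 + K{\left(31 \right)} = -3567 + 31 \left(730 + 31\right) = -3567 + 31 \cdot 761 = -3567 + 23591 = 20024$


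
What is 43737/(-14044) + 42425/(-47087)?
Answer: -2655260819/661289828 ≈ -4.0153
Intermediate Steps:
43737/(-14044) + 42425/(-47087) = 43737*(-1/14044) + 42425*(-1/47087) = -43737/14044 - 42425/47087 = -2655260819/661289828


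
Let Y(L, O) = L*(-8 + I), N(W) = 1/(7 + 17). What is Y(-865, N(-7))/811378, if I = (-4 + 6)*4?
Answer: 0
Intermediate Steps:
I = 8 (I = 2*4 = 8)
N(W) = 1/24
Y(L, O) = 0 (Y(L, O) = L*(-8 + 8) = L*0 = 0)
Y(-865, N(-7))/811378 = 0/811378 = 0*(1/811378) = 0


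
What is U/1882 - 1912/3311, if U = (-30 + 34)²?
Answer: -1772704/3115651 ≈ -0.56897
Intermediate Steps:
U = 16 (U = 4² = 16)
U/1882 - 1912/3311 = 16/1882 - 1912/3311 = 16*(1/1882) - 1912*1/3311 = 8/941 - 1912/3311 = -1772704/3115651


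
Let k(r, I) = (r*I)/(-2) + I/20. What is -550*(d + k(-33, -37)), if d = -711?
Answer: 1455685/2 ≈ 7.2784e+5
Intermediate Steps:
k(r, I) = I/20 - I*r/2 (k(r, I) = (I*r)*(-½) + I*(1/20) = -I*r/2 + I/20 = I/20 - I*r/2)
-550*(d + k(-33, -37)) = -550*(-711 + (1/20)*(-37)*(1 - 10*(-33))) = -550*(-711 + (1/20)*(-37)*(1 + 330)) = -550*(-711 + (1/20)*(-37)*331) = -550*(-711 - 12247/20) = -550*(-26467/20) = 1455685/2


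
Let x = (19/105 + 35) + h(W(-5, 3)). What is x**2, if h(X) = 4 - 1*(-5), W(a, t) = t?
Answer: 21520321/11025 ≈ 1952.0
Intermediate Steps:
h(X) = 9 (h(X) = 4 + 5 = 9)
x = 4639/105 (x = (19/105 + 35) + 9 = 3694/105 + 9 = 4639/105 ≈ 44.181)
x**2 = (4639/105)**2 = 21520321/11025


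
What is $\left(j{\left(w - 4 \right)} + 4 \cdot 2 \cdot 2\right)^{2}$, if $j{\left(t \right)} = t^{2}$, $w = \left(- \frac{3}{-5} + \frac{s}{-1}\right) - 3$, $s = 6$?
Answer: $\frac{18011536}{625} \approx 28818.0$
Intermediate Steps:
$w = - \frac{42}{5}$ ($w = \left(- \frac{3}{-5} + \frac{6}{-1}\right) - 3 = \left(\left(-3\right) \left(- \frac{1}{5}\right) + 6 \left(-1\right)\right) - 3 = \left(\frac{3}{5} - 6\right) - 3 = - \frac{27}{5} - 3 = - \frac{42}{5} \approx -8.4$)
$\left(j{\left(w - 4 \right)} + 4 \cdot 2 \cdot 2\right)^{2} = \left(\left(- \frac{42}{5} - 4\right)^{2} + 4 \cdot 2 \cdot 2\right)^{2} = \left(\left(- \frac{62}{5}\right)^{2} + 8 \cdot 2\right)^{2} = \left(\frac{3844}{25} + 16\right)^{2} = \left(\frac{4244}{25}\right)^{2} = \frac{18011536}{625}$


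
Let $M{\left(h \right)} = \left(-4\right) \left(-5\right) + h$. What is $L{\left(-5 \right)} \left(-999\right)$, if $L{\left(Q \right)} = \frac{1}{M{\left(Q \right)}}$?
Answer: $- \frac{333}{5} \approx -66.6$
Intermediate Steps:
$M{\left(h \right)} = 20 + h$
$L{\left(Q \right)} = \frac{1}{20 + Q}$
$L{\left(-5 \right)} \left(-999\right) = \frac{1}{20 - 5} \left(-999\right) = \frac{1}{15} \left(-999\right) = - \frac{333}{5}$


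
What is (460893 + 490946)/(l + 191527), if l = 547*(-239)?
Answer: 951839/60794 ≈ 15.657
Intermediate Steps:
l = -130733
(460893 + 490946)/(l + 191527) = (460893 + 490946)/(-130733 + 191527) = 951839/60794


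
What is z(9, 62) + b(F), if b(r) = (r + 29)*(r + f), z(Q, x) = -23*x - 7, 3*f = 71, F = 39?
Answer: 8485/3 ≈ 2828.3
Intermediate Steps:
f = 71/3 (f = (⅓)*71 = 71/3 ≈ 23.667)
z(Q, x) = -7 - 23*x
b(r) = (29 + r)*(71/3 + r) (b(r) = (r + 29)*(r + 71/3) = (29 + r)*(71/3 + r))
z(9, 62) + b(F) = (-7 - 23*62) + (2059/3 + 39² + (158/3)*39) = (-7 - 1426) + (2059/3 + 1521 + 2054) = -1433 + 12784/3 = 8485/3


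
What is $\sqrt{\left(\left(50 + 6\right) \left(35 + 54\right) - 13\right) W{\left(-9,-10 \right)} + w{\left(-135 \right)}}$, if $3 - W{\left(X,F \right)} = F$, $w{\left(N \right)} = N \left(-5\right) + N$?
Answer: $\sqrt{65163} \approx 255.27$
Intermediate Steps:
$w{\left(N \right)} = - 4 N$ ($w{\left(N \right)} = - 5 N + N = - 4 N$)
$W{\left(X,F \right)} = 3 - F$
$\sqrt{\left(\left(50 + 6\right) \left(35 + 54\right) - 13\right) W{\left(-9,-10 \right)} + w{\left(-135 \right)}} = \sqrt{\left(\left(50 + 6\right) \left(35 + 54\right) - 13\right) \left(3 - -10\right) - -540} = \sqrt{\left(56 \cdot 89 - 13\right) \left(3 + 10\right) + 540} = \sqrt{\left(4984 - 13\right) 13 + 540} = \sqrt{4971 \cdot 13 + 540} = \sqrt{64623 + 540} = \sqrt{65163}$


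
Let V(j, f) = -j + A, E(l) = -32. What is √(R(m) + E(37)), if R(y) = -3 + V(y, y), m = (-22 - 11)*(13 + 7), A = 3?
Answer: 2*√157 ≈ 25.060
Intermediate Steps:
V(j, f) = 3 - j (V(j, f) = -j + 3 = 3 - j)
m = -660 (m = -33*20 = -660)
R(y) = -y (R(y) = -3 + (3 - y) = -y)
√(R(m) + E(37)) = √(-1*(-660) - 32) = √(660 - 32) = √628 = 2*√157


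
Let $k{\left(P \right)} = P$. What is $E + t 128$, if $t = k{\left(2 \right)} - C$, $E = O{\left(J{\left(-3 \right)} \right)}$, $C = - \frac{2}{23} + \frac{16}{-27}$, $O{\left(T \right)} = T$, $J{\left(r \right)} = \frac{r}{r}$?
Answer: $\frac{213613}{621} \approx 343.98$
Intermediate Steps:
$J{\left(r \right)} = 1$
$C = - \frac{422}{621}$ ($C = \left(-2\right) \frac{1}{23} + 16 \left(- \frac{1}{27}\right) = - \frac{2}{23} - \frac{16}{27} = - \frac{422}{621} \approx -0.67955$)
$E = 1$
$t = \frac{1664}{621}$ ($t = 2 - - \frac{422}{621} = 2 + \frac{422}{621} = \frac{1664}{621} \approx 2.6796$)
$E + t 128 = 1 + \frac{1664}{621} \cdot 128 = 1 + \frac{212992}{621} = \frac{213613}{621}$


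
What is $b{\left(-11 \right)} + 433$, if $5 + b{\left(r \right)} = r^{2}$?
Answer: $549$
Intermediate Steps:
$b{\left(r \right)} = -5 + r^{2}$
$b{\left(-11 \right)} + 433 = \left(-5 + \left(-11\right)^{2}\right) + 433 = \left(-5 + 121\right) + 433 = 116 + 433 = 549$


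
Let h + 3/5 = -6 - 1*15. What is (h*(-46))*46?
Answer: 228528/5 ≈ 45706.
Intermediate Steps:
h = -108/5 (h = -3/5 + (-6 - 1*15) = -3/5 + (-6 - 15) = -3/5 - 21 = -108/5 ≈ -21.600)
(h*(-46))*46 = -108/5*(-46)*46 = (4968/5)*46 = 228528/5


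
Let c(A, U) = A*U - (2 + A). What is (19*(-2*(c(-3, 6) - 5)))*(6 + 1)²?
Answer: 40964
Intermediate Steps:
c(A, U) = -2 - A + A*U (c(A, U) = A*U + (-2 - A) = -2 - A + A*U)
(19*(-2*(c(-3, 6) - 5)))*(6 + 1)² = (19*(-2*((-2 - 1*(-3) - 3*6) - 5)))*(6 + 1)² = (19*(-2*((-2 + 3 - 18) - 5)))*7² = (19*(-2*(-17 - 5)))*49 = (19*(-2*(-22)))*49 = (19*44)*49 = 836*49 = 40964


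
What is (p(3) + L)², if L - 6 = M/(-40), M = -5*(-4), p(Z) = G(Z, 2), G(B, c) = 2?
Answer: 225/4 ≈ 56.250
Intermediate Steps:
p(Z) = 2
M = 20
L = 11/2 (L = 6 + 20/(-40) = 6 + 20*(-1/40) = 6 - ½ = 11/2 ≈ 5.5000)
(p(3) + L)² = (2 + 11/2)² = (15/2)² = 225/4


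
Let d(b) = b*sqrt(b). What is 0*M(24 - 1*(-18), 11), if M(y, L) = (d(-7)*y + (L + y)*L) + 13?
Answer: 0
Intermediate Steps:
d(b) = b**(3/2)
M(y, L) = 13 + L*(L + y) - 7*I*y*sqrt(7) (M(y, L) = ((-7)**(3/2)*y + (L + y)*L) + 13 = ((-7*I*sqrt(7))*y + L*(L + y)) + 13 = (-7*I*y*sqrt(7) + L*(L + y)) + 13 = (L*(L + y) - 7*I*y*sqrt(7)) + 13 = 13 + L*(L + y) - 7*I*y*sqrt(7))
0*M(24 - 1*(-18), 11) = 0*(13 + 11**2 + 11*(24 - 1*(-18)) - 7*I*(24 - 1*(-18))*sqrt(7)) = 0*(13 + 121 + 11*(24 + 18) - 7*I*(24 + 18)*sqrt(7)) = 0*(13 + 121 + 11*42 - 7*I*42*sqrt(7)) = 0*(13 + 121 + 462 - 294*I*sqrt(7)) = 0*(596 - 294*I*sqrt(7)) = 0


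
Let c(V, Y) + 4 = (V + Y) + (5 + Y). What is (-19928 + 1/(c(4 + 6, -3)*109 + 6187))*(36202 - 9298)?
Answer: -300776171390/561 ≈ -5.3614e+8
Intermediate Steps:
c(V, Y) = 1 + V + 2*Y (c(V, Y) = -4 + ((V + Y) + (5 + Y)) = -4 + (5 + V + 2*Y) = 1 + V + 2*Y)
(-19928 + 1/(c(4 + 6, -3)*109 + 6187))*(36202 - 9298) = (-19928 + 1/((1 + (4 + 6) + 2*(-3))*109 + 6187))*(36202 - 9298) = (-19928 + 1/((1 + 10 - 6)*109 + 6187))*26904 = (-19928 + 1/(5*109 + 6187))*26904 = (-19928 + 1/(545 + 6187))*26904 = (-19928 + 1/6732)*26904 = -134155295/6732*26904 = -300776171390/561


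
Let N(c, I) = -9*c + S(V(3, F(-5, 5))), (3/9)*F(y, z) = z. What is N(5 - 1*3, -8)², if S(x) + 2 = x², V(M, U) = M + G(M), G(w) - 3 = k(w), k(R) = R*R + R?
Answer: 92416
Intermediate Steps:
F(y, z) = 3*z
k(R) = R + R² (k(R) = R² + R = R + R²)
G(w) = 3 + w*(1 + w)
V(M, U) = 3 + M + M*(1 + M) (V(M, U) = M + (3 + M*(1 + M)) = 3 + M + M*(1 + M))
S(x) = -2 + x²
N(c, I) = 322 - 9*c (N(c, I) = -9*c + (-2 + (3 + 3 + 3*(1 + 3))²) = -9*c + (-2 + (3 + 3 + 3*4)²) = -9*c + (-2 + (3 + 3 + 12)²) = -9*c + (-2 + 18²) = -9*c + (-2 + 324) = -9*c + 322 = 322 - 9*c)
N(5 - 1*3, -8)² = (322 - 9*(5 - 1*3))² = (322 - 9*(5 - 3))² = (322 - 9*2)² = (322 - 18)² = 304² = 92416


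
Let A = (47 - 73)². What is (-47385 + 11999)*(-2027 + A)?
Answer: 47806486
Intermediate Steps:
A = 676 (A = (-26)² = 676)
(-47385 + 11999)*(-2027 + A) = (-47385 + 11999)*(-2027 + 676) = -35386*(-1351) = 47806486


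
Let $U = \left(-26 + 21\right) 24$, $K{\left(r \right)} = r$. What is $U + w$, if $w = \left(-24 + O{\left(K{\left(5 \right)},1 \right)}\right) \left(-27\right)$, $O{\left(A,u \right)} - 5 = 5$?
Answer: $258$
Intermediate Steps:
$O{\left(A,u \right)} = 10$ ($O{\left(A,u \right)} = 5 + 5 = 10$)
$w = 378$ ($w = \left(-24 + 10\right) \left(-27\right) = \left(-14\right) \left(-27\right) = 378$)
$U = -120$ ($U = \left(-5\right) 24 = -120$)
$U + w = -120 + 378 = 258$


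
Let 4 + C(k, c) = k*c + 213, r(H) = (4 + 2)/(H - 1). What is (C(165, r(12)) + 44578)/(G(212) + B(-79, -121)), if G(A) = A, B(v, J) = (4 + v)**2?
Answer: 44877/5837 ≈ 7.6884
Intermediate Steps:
r(H) = 6/(-1 + H)
C(k, c) = 209 + c*k (C(k, c) = -4 + (k*c + 213) = -4 + (c*k + 213) = -4 + (213 + c*k) = 209 + c*k)
(C(165, r(12)) + 44578)/(G(212) + B(-79, -121)) = ((209 + (6/(-1 + 12))*165) + 44578)/(212 + (4 - 79)**2) = ((209 + (6/11)*165) + 44578)/(212 + (-75)**2) = ((209 + (6*(1/11))*165) + 44578)/(212 + 5625) = ((209 + (6/11)*165) + 44578)/5837 = ((209 + 90) + 44578)*(1/5837) = (299 + 44578)*(1/5837) = 44877*(1/5837) = 44877/5837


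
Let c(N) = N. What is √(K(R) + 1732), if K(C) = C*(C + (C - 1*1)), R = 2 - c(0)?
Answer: √1738 ≈ 41.689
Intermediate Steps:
R = 2 (R = 2 - 1*0 = 2 + 0 = 2)
K(C) = C*(-1 + 2*C) (K(C) = C*(C + (C - 1)) = C*(C + (-1 + C)) = C*(-1 + 2*C))
√(K(R) + 1732) = √(2*(-1 + 2*2) + 1732) = √(2*(-1 + 4) + 1732) = √(2*3 + 1732) = √(6 + 1732) = √1738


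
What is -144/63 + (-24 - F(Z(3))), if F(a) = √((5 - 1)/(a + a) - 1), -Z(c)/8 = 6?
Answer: -184/7 - 5*I*√6/12 ≈ -26.286 - 1.0206*I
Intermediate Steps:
Z(c) = -48 (Z(c) = -8*6 = -48)
F(a) = √(-1 + 2/a) (F(a) = √(4/((2*a)) - 1) = √(4*(1/(2*a)) - 1) = √(2/a - 1) = √(-1 + 2/a))
-144/63 + (-24 - F(Z(3))) = -144/63 + (-24 - √((2 - 1*(-48))/(-48))) = -144*1/63 + (-24 - √(-(2 + 48)/48)) = -16/7 + (-24 - √(-1/48*50)) = -16/7 + (-24 - √(-25/24)) = -16/7 + (-24 - 5*I*√6/12) = -184/7 - 5*I*√6/12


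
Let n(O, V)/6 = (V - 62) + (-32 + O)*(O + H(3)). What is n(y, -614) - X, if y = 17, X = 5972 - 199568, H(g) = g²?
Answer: 187200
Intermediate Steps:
X = -193596
n(O, V) = -372 + 6*V + 6*(-32 + O)*(9 + O) (n(O, V) = 6*((V - 62) + (-32 + O)*(O + 3²)) = 6*((-62 + V) + (-32 + O)*(O + 9)) = 6*((-62 + V) + (-32 + O)*(9 + O)) = 6*(-62 + V + (-32 + O)*(9 + O)) = -372 + 6*V + 6*(-32 + O)*(9 + O))
n(y, -614) - X = (-2100 - 138*17 + 6*(-614) + 6*17²) - 1*(-193596) = (-2100 - 2346 - 3684 + 6*289) + 193596 = (-2100 - 2346 - 3684 + 1734) + 193596 = -6396 + 193596 = 187200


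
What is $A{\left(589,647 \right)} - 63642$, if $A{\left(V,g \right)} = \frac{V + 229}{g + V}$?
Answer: $- \frac{39330347}{618} \approx -63641.0$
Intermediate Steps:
$A{\left(V,g \right)} = \frac{229 + V}{V + g}$
$A{\left(589,647 \right)} - 63642 = \frac{229 + 589}{589 + 647} - 63642 = \frac{1}{1236} \cdot 818 - 63642 = \frac{409}{618} - 63642 = - \frac{39330347}{618}$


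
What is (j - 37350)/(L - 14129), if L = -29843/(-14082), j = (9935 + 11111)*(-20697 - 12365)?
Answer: 9799103364564/198934735 ≈ 49258.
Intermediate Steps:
j = -695822852 (j = 21046*(-33062) = -695822852)
L = 29843/14082 (L = -29843*(-1/14082) = 29843/14082 ≈ 2.1192)
(j - 37350)/(L - 14129) = (-695822852 - 37350)/(29843/14082 - 14129) = -695860202/(-198934735/14082) = -695860202*(-14082/198934735) = 9799103364564/198934735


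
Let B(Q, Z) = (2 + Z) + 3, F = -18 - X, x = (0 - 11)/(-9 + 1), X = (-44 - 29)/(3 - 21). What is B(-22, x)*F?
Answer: -6749/48 ≈ -140.60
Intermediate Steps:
X = 73/18 (X = -73/(-18) = -73*(-1/18) = 73/18 ≈ 4.0556)
x = 11/8 (x = -11/(-8) = -11*(-1/8) = 11/8 ≈ 1.3750)
F = -397/18 (F = -18 - 1*73/18 = -18 - 73/18 = -397/18 ≈ -22.056)
B(Q, Z) = 5 + Z
B(-22, x)*F = (5 + 11/8)*(-397/18) = (51/8)*(-397/18) = -6749/48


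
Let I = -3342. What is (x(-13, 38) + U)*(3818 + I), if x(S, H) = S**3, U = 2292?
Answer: 45220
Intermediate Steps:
(x(-13, 38) + U)*(3818 + I) = ((-13)**3 + 2292)*(3818 - 3342) = (-2197 + 2292)*476 = 95*476 = 45220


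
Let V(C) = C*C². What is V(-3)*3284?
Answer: -88668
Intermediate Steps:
V(C) = C³
V(-3)*3284 = (-3)³*3284 = -27*3284 = -88668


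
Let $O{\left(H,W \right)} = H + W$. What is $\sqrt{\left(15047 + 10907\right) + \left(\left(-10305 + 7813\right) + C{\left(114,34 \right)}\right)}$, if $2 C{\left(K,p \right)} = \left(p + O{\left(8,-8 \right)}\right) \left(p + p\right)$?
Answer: $\sqrt{24618} \approx 156.9$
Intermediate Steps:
$C{\left(K,p \right)} = p^{2}$ ($C{\left(K,p \right)} = \frac{\left(p + \left(8 - 8\right)\right) \left(p + p\right)}{2} = \frac{\left(p + 0\right) 2 p}{2} = \frac{p 2 p}{2} = \frac{2 p^{2}}{2} = p^{2}$)
$\sqrt{\left(15047 + 10907\right) + \left(\left(-10305 + 7813\right) + C{\left(114,34 \right)}\right)} = \sqrt{\left(15047 + 10907\right) + \left(\left(-10305 + 7813\right) + 34^{2}\right)} = \sqrt{25954 + \left(-2492 + 1156\right)} = \sqrt{25954 - 1336} = \sqrt{24618}$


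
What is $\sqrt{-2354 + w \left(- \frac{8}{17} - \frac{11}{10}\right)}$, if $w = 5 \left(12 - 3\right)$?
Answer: $\frac{i \sqrt{2802926}}{34} \approx 49.241 i$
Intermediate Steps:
$w = 45$ ($w = 5 \cdot 9 = 45$)
$\sqrt{-2354 + w \left(- \frac{8}{17} - \frac{11}{10}\right)} = \sqrt{-2354 + 45 \left(- \frac{8}{17} - \frac{11}{10}\right)} = \sqrt{-2354 + 45 \left(- \frac{267}{170}\right)} = \sqrt{-2354 - \frac{2403}{34}} = \sqrt{- \frac{82439}{34}} = \frac{i \sqrt{2802926}}{34}$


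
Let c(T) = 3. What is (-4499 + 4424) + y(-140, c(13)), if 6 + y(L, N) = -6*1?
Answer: -87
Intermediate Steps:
y(L, N) = -12 (y(L, N) = -6 - 6*1 = -6 - 6 = -12)
(-4499 + 4424) + y(-140, c(13)) = (-4499 + 4424) - 12 = -75 - 12 = -87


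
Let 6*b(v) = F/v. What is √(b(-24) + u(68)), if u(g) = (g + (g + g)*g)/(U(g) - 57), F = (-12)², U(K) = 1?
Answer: I*√32802/14 ≈ 12.937*I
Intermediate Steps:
F = 144
u(g) = -g²/28 - g/56 (u(g) = (g + (g + g)*g)/(1 - 57) = (g + (2*g)*g)/(-56) = (g + 2*g²)*(-1/56) = -g²/28 - g/56)
b(v) = 24/v (b(v) = (144/v)/6 = 24/v)
√(b(-24) + u(68)) = √(24/(-24) - 1/56*68*(1 + 2*68)) = √(24*(-1/24) - 1/56*68*(1 + 136)) = √(-1 - 1/56*68*137) = √(-1 - 2329/14) = √(-2343/14) = I*√32802/14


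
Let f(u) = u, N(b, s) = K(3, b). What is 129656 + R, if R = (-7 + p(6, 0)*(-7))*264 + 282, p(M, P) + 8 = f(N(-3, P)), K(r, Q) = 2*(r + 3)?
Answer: 120698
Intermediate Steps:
K(r, Q) = 6 + 2*r (K(r, Q) = 2*(3 + r) = 6 + 2*r)
N(b, s) = 12 (N(b, s) = 6 + 2*3 = 6 + 6 = 12)
p(M, P) = 4 (p(M, P) = -8 + 12 = 4)
R = -8958 (R = (-7 + 4*(-7))*264 + 282 = (-7 - 28)*264 + 282 = -35*264 + 282 = -9240 + 282 = -8958)
129656 + R = 129656 - 8958 = 120698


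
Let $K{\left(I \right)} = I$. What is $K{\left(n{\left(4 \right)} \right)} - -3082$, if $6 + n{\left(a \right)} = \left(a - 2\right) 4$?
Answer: $3084$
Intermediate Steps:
$n{\left(a \right)} = -14 + 4 a$ ($n{\left(a \right)} = -6 + \left(a - 2\right) 4 = -6 + \left(-2 + a\right) 4 = -6 + \left(-8 + 4 a\right) = -14 + 4 a$)
$K{\left(n{\left(4 \right)} \right)} - -3082 = \left(-14 + 4 \cdot 4\right) - -3082 = \left(-14 + 16\right) + 3082 = 2 + 3082 = 3084$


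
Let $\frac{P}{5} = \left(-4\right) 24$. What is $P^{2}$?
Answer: $230400$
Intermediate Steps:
$P = -480$ ($P = 5 \left(\left(-4\right) 24\right) = 5 \left(-96\right) = -480$)
$P^{2} = \left(-480\right)^{2} = 230400$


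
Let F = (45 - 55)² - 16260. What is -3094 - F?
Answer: 13066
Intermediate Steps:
F = -16160 (F = (-10)² - 16260 = 100 - 16260 = -16160)
-3094 - F = -3094 - 1*(-16160) = -3094 + 16160 = 13066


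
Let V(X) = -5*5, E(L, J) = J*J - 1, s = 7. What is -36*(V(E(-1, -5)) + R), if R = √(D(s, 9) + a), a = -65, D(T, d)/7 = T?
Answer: 900 - 144*I ≈ 900.0 - 144.0*I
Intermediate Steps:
D(T, d) = 7*T
E(L, J) = -1 + J² (E(L, J) = J² - 1 = -1 + J²)
V(X) = -25
R = 4*I (R = √(7*7 - 65) = √(49 - 65) = √(-16) = 4*I ≈ 4.0*I)
-36*(V(E(-1, -5)) + R) = -36*(-25 + 4*I) = 900 - 144*I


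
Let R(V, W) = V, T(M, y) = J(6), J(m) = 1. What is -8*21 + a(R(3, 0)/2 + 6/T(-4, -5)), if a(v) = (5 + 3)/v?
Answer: -2504/15 ≈ -166.93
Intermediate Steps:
T(M, y) = 1
a(v) = 8/v
-8*21 + a(R(3, 0)/2 + 6/T(-4, -5)) = -8*21 + 8/(3/2 + 6/1) = -168 + 8/(3*(½) + 6*1) = -168 + 8/(3/2 + 6) = -168 + 8/(15/2) = -168 + 8*(2/15) = -168 + 16/15 = -2504/15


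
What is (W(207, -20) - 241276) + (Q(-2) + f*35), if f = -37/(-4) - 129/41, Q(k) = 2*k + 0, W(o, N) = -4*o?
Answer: -39670677/164 ≈ -2.4189e+5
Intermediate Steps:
Q(k) = 2*k
f = 1001/164 (f = -37*(-1/4) - 129*1/41 = 37/4 - 129/41 = 1001/164 ≈ 6.1037)
(W(207, -20) - 241276) + (Q(-2) + f*35) = (-4*207 - 241276) + (2*(-2) + (1001/164)*35) = (-828 - 241276) + (-4 + 35035/164) = -242104 + 34379/164 = -39670677/164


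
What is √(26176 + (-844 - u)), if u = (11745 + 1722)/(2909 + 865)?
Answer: √40083864086/1258 ≈ 159.15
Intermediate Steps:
u = 4489/1258 (u = 13467/3774 = 13467*(1/3774) = 4489/1258 ≈ 3.5684)
√(26176 + (-844 - u)) = √(26176 + (-844 - 1*4489/1258)) = √(26176 + (-844 - 4489/1258)) = √(26176 - 1066241/1258) = √(31863167/1258) = √40083864086/1258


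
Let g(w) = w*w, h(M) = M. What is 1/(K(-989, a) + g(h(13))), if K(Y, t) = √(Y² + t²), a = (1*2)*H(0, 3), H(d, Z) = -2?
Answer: -169/949576 + √978137/949576 ≈ 0.00086355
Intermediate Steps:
g(w) = w²
a = -4 (a = (1*2)*(-2) = 2*(-2) = -4)
1/(K(-989, a) + g(h(13))) = 1/(√((-989)² + (-4)²) + 13²) = 1/(√(978121 + 16) + 169) = 1/(√978137 + 169) = 1/(169 + √978137)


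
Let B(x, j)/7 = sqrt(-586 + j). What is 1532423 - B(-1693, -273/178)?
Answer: 1532423 - 7*I*sqrt(18615418)/178 ≈ 1.5324e+6 - 169.67*I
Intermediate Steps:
B(x, j) = 7*sqrt(-586 + j)
1532423 - B(-1693, -273/178) = 1532423 - 7*sqrt(-586 - 273/178) = 1532423 - 7*sqrt(-104581/178) = 1532423 - 7*I*sqrt(18615418)/178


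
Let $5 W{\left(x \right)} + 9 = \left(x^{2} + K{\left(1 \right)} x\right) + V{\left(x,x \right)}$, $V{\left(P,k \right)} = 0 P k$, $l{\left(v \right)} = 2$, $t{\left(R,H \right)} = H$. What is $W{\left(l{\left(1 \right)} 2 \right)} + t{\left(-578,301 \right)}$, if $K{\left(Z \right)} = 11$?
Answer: $\frac{1556}{5} \approx 311.2$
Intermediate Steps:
$V{\left(P,k \right)} = 0$
$W{\left(x \right)} = - \frac{9}{5} + \frac{x^{2}}{5} + \frac{11 x}{5}$ ($W{\left(x \right)} = - \frac{9}{5} + \frac{\left(x^{2} + 11 x\right) + 0}{5} = - \frac{9}{5} + \frac{x^{2} + 11 x}{5} = - \frac{9}{5} + \left(\frac{x^{2}}{5} + \frac{11 x}{5}\right) = - \frac{9}{5} + \frac{x^{2}}{5} + \frac{11 x}{5}$)
$W{\left(l{\left(1 \right)} 2 \right)} + t{\left(-578,301 \right)} = \left(- \frac{9}{5} + \frac{\left(2 \cdot 2\right)^{2}}{5} + \frac{11 \cdot 2 \cdot 2}{5}\right) + 301 = \left(- \frac{9}{5} + \frac{4^{2}}{5} + \frac{11}{5} \cdot 4\right) + 301 = \left(- \frac{9}{5} + \frac{1}{5} \cdot 16 + \frac{44}{5}\right) + 301 = \left(- \frac{9}{5} + \frac{16}{5} + \frac{44}{5}\right) + 301 = \frac{51}{5} + 301 = \frac{1556}{5}$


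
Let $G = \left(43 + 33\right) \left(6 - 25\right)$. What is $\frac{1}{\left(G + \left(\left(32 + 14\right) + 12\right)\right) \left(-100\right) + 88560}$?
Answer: $\frac{1}{227160} \approx 4.4022 \cdot 10^{-6}$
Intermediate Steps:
$G = -1444$ ($G = 76 \left(-19\right) = -1444$)
$\frac{1}{\left(G + \left(\left(32 + 14\right) + 12\right)\right) \left(-100\right) + 88560} = \frac{1}{\left(-1444 + \left(\left(32 + 14\right) + 12\right)\right) \left(-100\right) + 88560} = \frac{1}{\left(-1444 + \left(46 + 12\right)\right) \left(-100\right) + 88560} = \frac{1}{\left(-1444 + 58\right) \left(-100\right) + 88560} = \frac{1}{\left(-1386\right) \left(-100\right) + 88560} = \frac{1}{138600 + 88560} = \frac{1}{227160}$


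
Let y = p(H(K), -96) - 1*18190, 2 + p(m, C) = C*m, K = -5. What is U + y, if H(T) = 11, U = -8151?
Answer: -27399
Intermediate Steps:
p(m, C) = -2 + C*m
y = -19248 (y = (-2 - 96*11) - 1*18190 = (-2 - 1056) - 18190 = -1058 - 18190 = -19248)
U + y = -8151 - 19248 = -27399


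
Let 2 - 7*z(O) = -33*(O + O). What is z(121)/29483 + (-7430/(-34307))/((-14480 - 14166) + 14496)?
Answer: 55374195151/1431234692615 ≈ 0.038690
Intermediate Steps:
z(O) = 2/7 + 66*O/7 (z(O) = 2/7 - (-33)*(O + O)/7 = 2/7 - (-33)*2*O/7 = 2/7 - (-66)*O/7 = 2/7 + 66*O/7)
z(121)/29483 + (-7430/(-34307))/((-14480 - 14166) + 14496) = (2/7 + (66/7)*121)/29483 + (-7430/(-34307))/((-14480 - 14166) + 14496) = (2/7 + 7986/7)*(1/29483) + (-7430*(-1/34307))/(-28646 + 14496) = (7988/7)*(1/29483) + (7430/34307)/(-14150) = 7988/206381 + (7430/34307)*(-1/14150) = 7988/206381 - 743/48544405 = 55374195151/1431234692615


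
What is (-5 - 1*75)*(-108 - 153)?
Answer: 20880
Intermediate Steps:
(-5 - 1*75)*(-108 - 153) = (-5 - 75)*(-261) = -80*(-261) = 20880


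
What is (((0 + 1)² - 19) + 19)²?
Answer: 1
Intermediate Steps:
(((0 + 1)² - 19) + 19)² = ((1² - 19) + 19)² = ((1 - 19) + 19)² = (-18 + 19)² = 1² = 1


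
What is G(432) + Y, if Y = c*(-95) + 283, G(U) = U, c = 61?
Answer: -5080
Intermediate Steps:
Y = -5512 (Y = 61*(-95) + 283 = -5795 + 283 = -5512)
G(432) + Y = 432 - 5512 = -5080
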